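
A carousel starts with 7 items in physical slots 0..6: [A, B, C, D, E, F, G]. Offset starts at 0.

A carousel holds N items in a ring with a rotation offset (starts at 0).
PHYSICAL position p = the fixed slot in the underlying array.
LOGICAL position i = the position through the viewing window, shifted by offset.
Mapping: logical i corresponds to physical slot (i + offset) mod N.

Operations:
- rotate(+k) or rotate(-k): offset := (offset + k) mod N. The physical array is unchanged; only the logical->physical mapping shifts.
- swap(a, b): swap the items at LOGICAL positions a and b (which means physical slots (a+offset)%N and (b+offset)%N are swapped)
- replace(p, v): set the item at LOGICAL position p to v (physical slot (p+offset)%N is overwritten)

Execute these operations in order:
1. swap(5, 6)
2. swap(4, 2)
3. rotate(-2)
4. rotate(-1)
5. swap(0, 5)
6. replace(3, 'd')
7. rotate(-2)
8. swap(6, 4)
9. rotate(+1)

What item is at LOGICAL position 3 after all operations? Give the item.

After op 1 (swap(5, 6)): offset=0, physical=[A,B,C,D,E,G,F], logical=[A,B,C,D,E,G,F]
After op 2 (swap(4, 2)): offset=0, physical=[A,B,E,D,C,G,F], logical=[A,B,E,D,C,G,F]
After op 3 (rotate(-2)): offset=5, physical=[A,B,E,D,C,G,F], logical=[G,F,A,B,E,D,C]
After op 4 (rotate(-1)): offset=4, physical=[A,B,E,D,C,G,F], logical=[C,G,F,A,B,E,D]
After op 5 (swap(0, 5)): offset=4, physical=[A,B,C,D,E,G,F], logical=[E,G,F,A,B,C,D]
After op 6 (replace(3, 'd')): offset=4, physical=[d,B,C,D,E,G,F], logical=[E,G,F,d,B,C,D]
After op 7 (rotate(-2)): offset=2, physical=[d,B,C,D,E,G,F], logical=[C,D,E,G,F,d,B]
After op 8 (swap(6, 4)): offset=2, physical=[d,F,C,D,E,G,B], logical=[C,D,E,G,B,d,F]
After op 9 (rotate(+1)): offset=3, physical=[d,F,C,D,E,G,B], logical=[D,E,G,B,d,F,C]

Answer: B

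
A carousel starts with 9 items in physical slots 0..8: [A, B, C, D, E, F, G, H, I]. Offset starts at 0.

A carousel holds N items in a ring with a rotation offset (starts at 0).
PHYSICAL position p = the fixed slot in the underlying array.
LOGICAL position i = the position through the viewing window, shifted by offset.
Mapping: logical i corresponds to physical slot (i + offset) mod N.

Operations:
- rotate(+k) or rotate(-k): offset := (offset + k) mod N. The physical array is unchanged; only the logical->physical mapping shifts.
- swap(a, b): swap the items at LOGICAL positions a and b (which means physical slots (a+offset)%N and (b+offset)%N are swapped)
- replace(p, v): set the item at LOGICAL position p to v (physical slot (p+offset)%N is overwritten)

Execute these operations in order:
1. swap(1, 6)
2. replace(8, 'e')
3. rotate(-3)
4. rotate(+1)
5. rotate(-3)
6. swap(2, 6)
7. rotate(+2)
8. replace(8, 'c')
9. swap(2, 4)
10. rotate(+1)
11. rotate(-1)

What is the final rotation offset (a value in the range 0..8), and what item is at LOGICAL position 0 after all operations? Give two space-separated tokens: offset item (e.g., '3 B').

Answer: 6 G

Derivation:
After op 1 (swap(1, 6)): offset=0, physical=[A,G,C,D,E,F,B,H,I], logical=[A,G,C,D,E,F,B,H,I]
After op 2 (replace(8, 'e')): offset=0, physical=[A,G,C,D,E,F,B,H,e], logical=[A,G,C,D,E,F,B,H,e]
After op 3 (rotate(-3)): offset=6, physical=[A,G,C,D,E,F,B,H,e], logical=[B,H,e,A,G,C,D,E,F]
After op 4 (rotate(+1)): offset=7, physical=[A,G,C,D,E,F,B,H,e], logical=[H,e,A,G,C,D,E,F,B]
After op 5 (rotate(-3)): offset=4, physical=[A,G,C,D,E,F,B,H,e], logical=[E,F,B,H,e,A,G,C,D]
After op 6 (swap(2, 6)): offset=4, physical=[A,B,C,D,E,F,G,H,e], logical=[E,F,G,H,e,A,B,C,D]
After op 7 (rotate(+2)): offset=6, physical=[A,B,C,D,E,F,G,H,e], logical=[G,H,e,A,B,C,D,E,F]
After op 8 (replace(8, 'c')): offset=6, physical=[A,B,C,D,E,c,G,H,e], logical=[G,H,e,A,B,C,D,E,c]
After op 9 (swap(2, 4)): offset=6, physical=[A,e,C,D,E,c,G,H,B], logical=[G,H,B,A,e,C,D,E,c]
After op 10 (rotate(+1)): offset=7, physical=[A,e,C,D,E,c,G,H,B], logical=[H,B,A,e,C,D,E,c,G]
After op 11 (rotate(-1)): offset=6, physical=[A,e,C,D,E,c,G,H,B], logical=[G,H,B,A,e,C,D,E,c]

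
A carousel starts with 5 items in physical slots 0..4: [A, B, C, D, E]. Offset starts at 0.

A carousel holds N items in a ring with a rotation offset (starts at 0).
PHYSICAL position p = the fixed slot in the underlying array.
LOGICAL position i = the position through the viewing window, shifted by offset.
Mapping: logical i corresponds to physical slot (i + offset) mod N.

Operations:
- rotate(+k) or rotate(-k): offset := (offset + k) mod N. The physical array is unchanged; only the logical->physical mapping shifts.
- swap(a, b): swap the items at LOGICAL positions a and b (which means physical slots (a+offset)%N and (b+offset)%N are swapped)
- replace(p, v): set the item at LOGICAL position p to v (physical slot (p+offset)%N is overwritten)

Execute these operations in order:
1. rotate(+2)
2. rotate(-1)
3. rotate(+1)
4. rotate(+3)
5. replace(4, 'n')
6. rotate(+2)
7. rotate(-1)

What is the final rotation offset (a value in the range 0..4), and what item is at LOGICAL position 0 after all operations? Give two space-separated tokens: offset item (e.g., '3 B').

After op 1 (rotate(+2)): offset=2, physical=[A,B,C,D,E], logical=[C,D,E,A,B]
After op 2 (rotate(-1)): offset=1, physical=[A,B,C,D,E], logical=[B,C,D,E,A]
After op 3 (rotate(+1)): offset=2, physical=[A,B,C,D,E], logical=[C,D,E,A,B]
After op 4 (rotate(+3)): offset=0, physical=[A,B,C,D,E], logical=[A,B,C,D,E]
After op 5 (replace(4, 'n')): offset=0, physical=[A,B,C,D,n], logical=[A,B,C,D,n]
After op 6 (rotate(+2)): offset=2, physical=[A,B,C,D,n], logical=[C,D,n,A,B]
After op 7 (rotate(-1)): offset=1, physical=[A,B,C,D,n], logical=[B,C,D,n,A]

Answer: 1 B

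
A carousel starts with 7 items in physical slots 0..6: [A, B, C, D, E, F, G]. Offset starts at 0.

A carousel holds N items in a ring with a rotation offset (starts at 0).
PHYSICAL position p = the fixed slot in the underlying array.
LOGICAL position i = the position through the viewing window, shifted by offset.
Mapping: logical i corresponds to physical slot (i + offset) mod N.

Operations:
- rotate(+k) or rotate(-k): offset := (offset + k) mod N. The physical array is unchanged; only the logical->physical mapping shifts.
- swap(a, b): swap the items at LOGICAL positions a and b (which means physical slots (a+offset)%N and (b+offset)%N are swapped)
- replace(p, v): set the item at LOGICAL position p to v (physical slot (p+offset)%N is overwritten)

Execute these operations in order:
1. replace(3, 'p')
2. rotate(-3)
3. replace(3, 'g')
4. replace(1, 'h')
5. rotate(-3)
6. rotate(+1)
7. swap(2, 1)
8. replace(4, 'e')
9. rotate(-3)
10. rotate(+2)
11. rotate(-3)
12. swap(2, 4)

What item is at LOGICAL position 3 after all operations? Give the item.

After op 1 (replace(3, 'p')): offset=0, physical=[A,B,C,p,E,F,G], logical=[A,B,C,p,E,F,G]
After op 2 (rotate(-3)): offset=4, physical=[A,B,C,p,E,F,G], logical=[E,F,G,A,B,C,p]
After op 3 (replace(3, 'g')): offset=4, physical=[g,B,C,p,E,F,G], logical=[E,F,G,g,B,C,p]
After op 4 (replace(1, 'h')): offset=4, physical=[g,B,C,p,E,h,G], logical=[E,h,G,g,B,C,p]
After op 5 (rotate(-3)): offset=1, physical=[g,B,C,p,E,h,G], logical=[B,C,p,E,h,G,g]
After op 6 (rotate(+1)): offset=2, physical=[g,B,C,p,E,h,G], logical=[C,p,E,h,G,g,B]
After op 7 (swap(2, 1)): offset=2, physical=[g,B,C,E,p,h,G], logical=[C,E,p,h,G,g,B]
After op 8 (replace(4, 'e')): offset=2, physical=[g,B,C,E,p,h,e], logical=[C,E,p,h,e,g,B]
After op 9 (rotate(-3)): offset=6, physical=[g,B,C,E,p,h,e], logical=[e,g,B,C,E,p,h]
After op 10 (rotate(+2)): offset=1, physical=[g,B,C,E,p,h,e], logical=[B,C,E,p,h,e,g]
After op 11 (rotate(-3)): offset=5, physical=[g,B,C,E,p,h,e], logical=[h,e,g,B,C,E,p]
After op 12 (swap(2, 4)): offset=5, physical=[C,B,g,E,p,h,e], logical=[h,e,C,B,g,E,p]

Answer: B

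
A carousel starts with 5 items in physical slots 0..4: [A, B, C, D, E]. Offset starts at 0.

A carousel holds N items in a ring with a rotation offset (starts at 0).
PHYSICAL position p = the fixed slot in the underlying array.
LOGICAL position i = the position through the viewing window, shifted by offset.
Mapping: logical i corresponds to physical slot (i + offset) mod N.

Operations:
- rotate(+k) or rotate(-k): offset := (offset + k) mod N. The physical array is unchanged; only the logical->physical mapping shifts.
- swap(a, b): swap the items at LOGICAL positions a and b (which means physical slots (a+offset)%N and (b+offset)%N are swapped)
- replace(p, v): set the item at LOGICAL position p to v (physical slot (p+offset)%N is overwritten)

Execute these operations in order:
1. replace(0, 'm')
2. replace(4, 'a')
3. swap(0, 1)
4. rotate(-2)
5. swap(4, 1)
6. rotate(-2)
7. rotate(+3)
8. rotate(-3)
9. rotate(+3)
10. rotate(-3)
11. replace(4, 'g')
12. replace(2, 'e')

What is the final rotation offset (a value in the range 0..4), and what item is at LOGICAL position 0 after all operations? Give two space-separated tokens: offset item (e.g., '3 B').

After op 1 (replace(0, 'm')): offset=0, physical=[m,B,C,D,E], logical=[m,B,C,D,E]
After op 2 (replace(4, 'a')): offset=0, physical=[m,B,C,D,a], logical=[m,B,C,D,a]
After op 3 (swap(0, 1)): offset=0, physical=[B,m,C,D,a], logical=[B,m,C,D,a]
After op 4 (rotate(-2)): offset=3, physical=[B,m,C,D,a], logical=[D,a,B,m,C]
After op 5 (swap(4, 1)): offset=3, physical=[B,m,a,D,C], logical=[D,C,B,m,a]
After op 6 (rotate(-2)): offset=1, physical=[B,m,a,D,C], logical=[m,a,D,C,B]
After op 7 (rotate(+3)): offset=4, physical=[B,m,a,D,C], logical=[C,B,m,a,D]
After op 8 (rotate(-3)): offset=1, physical=[B,m,a,D,C], logical=[m,a,D,C,B]
After op 9 (rotate(+3)): offset=4, physical=[B,m,a,D,C], logical=[C,B,m,a,D]
After op 10 (rotate(-3)): offset=1, physical=[B,m,a,D,C], logical=[m,a,D,C,B]
After op 11 (replace(4, 'g')): offset=1, physical=[g,m,a,D,C], logical=[m,a,D,C,g]
After op 12 (replace(2, 'e')): offset=1, physical=[g,m,a,e,C], logical=[m,a,e,C,g]

Answer: 1 m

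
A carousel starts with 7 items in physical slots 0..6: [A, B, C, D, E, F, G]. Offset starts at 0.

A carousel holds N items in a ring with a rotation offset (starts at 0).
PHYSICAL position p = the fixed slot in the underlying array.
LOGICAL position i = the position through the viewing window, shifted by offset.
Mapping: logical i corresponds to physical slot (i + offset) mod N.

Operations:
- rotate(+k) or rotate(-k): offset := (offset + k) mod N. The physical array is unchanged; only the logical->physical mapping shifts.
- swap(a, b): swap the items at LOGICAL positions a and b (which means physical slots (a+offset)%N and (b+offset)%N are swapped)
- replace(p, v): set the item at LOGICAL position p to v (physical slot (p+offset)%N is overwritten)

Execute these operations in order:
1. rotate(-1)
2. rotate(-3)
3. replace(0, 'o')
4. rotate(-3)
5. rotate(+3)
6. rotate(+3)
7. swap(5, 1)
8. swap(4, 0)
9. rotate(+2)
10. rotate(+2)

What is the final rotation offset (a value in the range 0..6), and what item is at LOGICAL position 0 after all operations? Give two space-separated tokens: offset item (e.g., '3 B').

After op 1 (rotate(-1)): offset=6, physical=[A,B,C,D,E,F,G], logical=[G,A,B,C,D,E,F]
After op 2 (rotate(-3)): offset=3, physical=[A,B,C,D,E,F,G], logical=[D,E,F,G,A,B,C]
After op 3 (replace(0, 'o')): offset=3, physical=[A,B,C,o,E,F,G], logical=[o,E,F,G,A,B,C]
After op 4 (rotate(-3)): offset=0, physical=[A,B,C,o,E,F,G], logical=[A,B,C,o,E,F,G]
After op 5 (rotate(+3)): offset=3, physical=[A,B,C,o,E,F,G], logical=[o,E,F,G,A,B,C]
After op 6 (rotate(+3)): offset=6, physical=[A,B,C,o,E,F,G], logical=[G,A,B,C,o,E,F]
After op 7 (swap(5, 1)): offset=6, physical=[E,B,C,o,A,F,G], logical=[G,E,B,C,o,A,F]
After op 8 (swap(4, 0)): offset=6, physical=[E,B,C,G,A,F,o], logical=[o,E,B,C,G,A,F]
After op 9 (rotate(+2)): offset=1, physical=[E,B,C,G,A,F,o], logical=[B,C,G,A,F,o,E]
After op 10 (rotate(+2)): offset=3, physical=[E,B,C,G,A,F,o], logical=[G,A,F,o,E,B,C]

Answer: 3 G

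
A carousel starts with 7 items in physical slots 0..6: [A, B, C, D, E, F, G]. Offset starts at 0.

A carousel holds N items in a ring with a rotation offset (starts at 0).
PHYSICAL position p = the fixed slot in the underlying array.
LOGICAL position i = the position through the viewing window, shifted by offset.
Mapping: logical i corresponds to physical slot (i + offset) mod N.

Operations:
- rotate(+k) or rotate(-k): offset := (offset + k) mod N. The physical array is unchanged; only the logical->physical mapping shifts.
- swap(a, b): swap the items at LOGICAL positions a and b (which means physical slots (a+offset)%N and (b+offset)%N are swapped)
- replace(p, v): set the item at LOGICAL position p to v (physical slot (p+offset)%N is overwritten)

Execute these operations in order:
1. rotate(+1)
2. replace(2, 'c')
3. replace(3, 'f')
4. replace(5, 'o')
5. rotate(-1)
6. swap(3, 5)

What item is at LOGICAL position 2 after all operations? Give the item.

After op 1 (rotate(+1)): offset=1, physical=[A,B,C,D,E,F,G], logical=[B,C,D,E,F,G,A]
After op 2 (replace(2, 'c')): offset=1, physical=[A,B,C,c,E,F,G], logical=[B,C,c,E,F,G,A]
After op 3 (replace(3, 'f')): offset=1, physical=[A,B,C,c,f,F,G], logical=[B,C,c,f,F,G,A]
After op 4 (replace(5, 'o')): offset=1, physical=[A,B,C,c,f,F,o], logical=[B,C,c,f,F,o,A]
After op 5 (rotate(-1)): offset=0, physical=[A,B,C,c,f,F,o], logical=[A,B,C,c,f,F,o]
After op 6 (swap(3, 5)): offset=0, physical=[A,B,C,F,f,c,o], logical=[A,B,C,F,f,c,o]

Answer: C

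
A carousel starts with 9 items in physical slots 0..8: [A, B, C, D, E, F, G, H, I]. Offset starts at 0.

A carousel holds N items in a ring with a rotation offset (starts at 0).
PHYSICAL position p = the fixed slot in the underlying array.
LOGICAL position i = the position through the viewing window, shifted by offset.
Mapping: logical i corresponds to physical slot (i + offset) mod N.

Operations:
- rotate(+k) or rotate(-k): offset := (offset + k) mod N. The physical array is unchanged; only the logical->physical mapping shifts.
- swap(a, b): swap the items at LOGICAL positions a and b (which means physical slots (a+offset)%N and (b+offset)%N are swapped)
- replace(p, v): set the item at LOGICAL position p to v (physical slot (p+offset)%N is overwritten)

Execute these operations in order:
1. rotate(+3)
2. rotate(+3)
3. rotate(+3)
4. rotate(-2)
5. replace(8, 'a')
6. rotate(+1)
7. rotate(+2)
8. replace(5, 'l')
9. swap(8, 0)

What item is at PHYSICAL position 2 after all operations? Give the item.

Answer: C

Derivation:
After op 1 (rotate(+3)): offset=3, physical=[A,B,C,D,E,F,G,H,I], logical=[D,E,F,G,H,I,A,B,C]
After op 2 (rotate(+3)): offset=6, physical=[A,B,C,D,E,F,G,H,I], logical=[G,H,I,A,B,C,D,E,F]
After op 3 (rotate(+3)): offset=0, physical=[A,B,C,D,E,F,G,H,I], logical=[A,B,C,D,E,F,G,H,I]
After op 4 (rotate(-2)): offset=7, physical=[A,B,C,D,E,F,G,H,I], logical=[H,I,A,B,C,D,E,F,G]
After op 5 (replace(8, 'a')): offset=7, physical=[A,B,C,D,E,F,a,H,I], logical=[H,I,A,B,C,D,E,F,a]
After op 6 (rotate(+1)): offset=8, physical=[A,B,C,D,E,F,a,H,I], logical=[I,A,B,C,D,E,F,a,H]
After op 7 (rotate(+2)): offset=1, physical=[A,B,C,D,E,F,a,H,I], logical=[B,C,D,E,F,a,H,I,A]
After op 8 (replace(5, 'l')): offset=1, physical=[A,B,C,D,E,F,l,H,I], logical=[B,C,D,E,F,l,H,I,A]
After op 9 (swap(8, 0)): offset=1, physical=[B,A,C,D,E,F,l,H,I], logical=[A,C,D,E,F,l,H,I,B]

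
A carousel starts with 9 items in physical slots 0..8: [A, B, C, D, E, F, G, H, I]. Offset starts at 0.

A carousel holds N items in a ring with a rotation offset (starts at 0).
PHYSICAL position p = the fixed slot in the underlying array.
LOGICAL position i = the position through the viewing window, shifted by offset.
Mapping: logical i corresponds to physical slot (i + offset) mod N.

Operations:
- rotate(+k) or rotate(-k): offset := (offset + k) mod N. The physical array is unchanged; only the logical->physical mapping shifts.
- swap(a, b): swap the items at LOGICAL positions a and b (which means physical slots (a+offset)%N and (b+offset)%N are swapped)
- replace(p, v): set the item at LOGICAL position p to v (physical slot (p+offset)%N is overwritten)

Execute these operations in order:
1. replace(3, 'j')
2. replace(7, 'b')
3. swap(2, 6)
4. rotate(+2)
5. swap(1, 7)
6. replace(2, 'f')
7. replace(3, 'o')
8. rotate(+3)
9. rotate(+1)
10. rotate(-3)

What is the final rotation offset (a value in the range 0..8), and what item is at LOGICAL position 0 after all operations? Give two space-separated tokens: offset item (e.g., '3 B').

Answer: 3 A

Derivation:
After op 1 (replace(3, 'j')): offset=0, physical=[A,B,C,j,E,F,G,H,I], logical=[A,B,C,j,E,F,G,H,I]
After op 2 (replace(7, 'b')): offset=0, physical=[A,B,C,j,E,F,G,b,I], logical=[A,B,C,j,E,F,G,b,I]
After op 3 (swap(2, 6)): offset=0, physical=[A,B,G,j,E,F,C,b,I], logical=[A,B,G,j,E,F,C,b,I]
After op 4 (rotate(+2)): offset=2, physical=[A,B,G,j,E,F,C,b,I], logical=[G,j,E,F,C,b,I,A,B]
After op 5 (swap(1, 7)): offset=2, physical=[j,B,G,A,E,F,C,b,I], logical=[G,A,E,F,C,b,I,j,B]
After op 6 (replace(2, 'f')): offset=2, physical=[j,B,G,A,f,F,C,b,I], logical=[G,A,f,F,C,b,I,j,B]
After op 7 (replace(3, 'o')): offset=2, physical=[j,B,G,A,f,o,C,b,I], logical=[G,A,f,o,C,b,I,j,B]
After op 8 (rotate(+3)): offset=5, physical=[j,B,G,A,f,o,C,b,I], logical=[o,C,b,I,j,B,G,A,f]
After op 9 (rotate(+1)): offset=6, physical=[j,B,G,A,f,o,C,b,I], logical=[C,b,I,j,B,G,A,f,o]
After op 10 (rotate(-3)): offset=3, physical=[j,B,G,A,f,o,C,b,I], logical=[A,f,o,C,b,I,j,B,G]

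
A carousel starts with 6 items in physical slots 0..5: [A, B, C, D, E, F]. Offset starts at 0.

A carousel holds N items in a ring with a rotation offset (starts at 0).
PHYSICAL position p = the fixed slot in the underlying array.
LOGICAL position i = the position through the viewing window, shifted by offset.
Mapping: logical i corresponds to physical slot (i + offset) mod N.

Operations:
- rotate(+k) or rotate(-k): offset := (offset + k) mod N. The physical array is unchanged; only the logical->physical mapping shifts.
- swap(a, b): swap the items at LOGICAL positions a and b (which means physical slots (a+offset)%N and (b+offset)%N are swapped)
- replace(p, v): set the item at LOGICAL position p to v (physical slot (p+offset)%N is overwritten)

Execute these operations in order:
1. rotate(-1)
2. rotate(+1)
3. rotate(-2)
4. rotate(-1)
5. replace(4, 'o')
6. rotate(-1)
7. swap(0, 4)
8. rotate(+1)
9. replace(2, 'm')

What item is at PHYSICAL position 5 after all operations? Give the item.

Answer: m

Derivation:
After op 1 (rotate(-1)): offset=5, physical=[A,B,C,D,E,F], logical=[F,A,B,C,D,E]
After op 2 (rotate(+1)): offset=0, physical=[A,B,C,D,E,F], logical=[A,B,C,D,E,F]
After op 3 (rotate(-2)): offset=4, physical=[A,B,C,D,E,F], logical=[E,F,A,B,C,D]
After op 4 (rotate(-1)): offset=3, physical=[A,B,C,D,E,F], logical=[D,E,F,A,B,C]
After op 5 (replace(4, 'o')): offset=3, physical=[A,o,C,D,E,F], logical=[D,E,F,A,o,C]
After op 6 (rotate(-1)): offset=2, physical=[A,o,C,D,E,F], logical=[C,D,E,F,A,o]
After op 7 (swap(0, 4)): offset=2, physical=[C,o,A,D,E,F], logical=[A,D,E,F,C,o]
After op 8 (rotate(+1)): offset=3, physical=[C,o,A,D,E,F], logical=[D,E,F,C,o,A]
After op 9 (replace(2, 'm')): offset=3, physical=[C,o,A,D,E,m], logical=[D,E,m,C,o,A]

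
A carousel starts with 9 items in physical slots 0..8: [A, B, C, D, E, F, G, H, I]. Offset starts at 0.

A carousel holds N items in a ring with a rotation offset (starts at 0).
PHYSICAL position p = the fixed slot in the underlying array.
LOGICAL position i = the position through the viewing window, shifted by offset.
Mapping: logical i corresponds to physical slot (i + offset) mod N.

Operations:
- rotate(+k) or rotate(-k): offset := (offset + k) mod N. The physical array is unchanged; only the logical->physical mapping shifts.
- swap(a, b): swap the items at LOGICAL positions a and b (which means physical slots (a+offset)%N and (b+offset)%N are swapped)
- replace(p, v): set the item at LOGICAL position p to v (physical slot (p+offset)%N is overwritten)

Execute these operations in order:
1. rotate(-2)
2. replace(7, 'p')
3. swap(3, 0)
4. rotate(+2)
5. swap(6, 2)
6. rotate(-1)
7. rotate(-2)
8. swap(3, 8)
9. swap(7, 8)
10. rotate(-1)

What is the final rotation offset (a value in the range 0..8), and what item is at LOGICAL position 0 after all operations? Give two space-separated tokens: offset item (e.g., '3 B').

After op 1 (rotate(-2)): offset=7, physical=[A,B,C,D,E,F,G,H,I], logical=[H,I,A,B,C,D,E,F,G]
After op 2 (replace(7, 'p')): offset=7, physical=[A,B,C,D,E,p,G,H,I], logical=[H,I,A,B,C,D,E,p,G]
After op 3 (swap(3, 0)): offset=7, physical=[A,H,C,D,E,p,G,B,I], logical=[B,I,A,H,C,D,E,p,G]
After op 4 (rotate(+2)): offset=0, physical=[A,H,C,D,E,p,G,B,I], logical=[A,H,C,D,E,p,G,B,I]
After op 5 (swap(6, 2)): offset=0, physical=[A,H,G,D,E,p,C,B,I], logical=[A,H,G,D,E,p,C,B,I]
After op 6 (rotate(-1)): offset=8, physical=[A,H,G,D,E,p,C,B,I], logical=[I,A,H,G,D,E,p,C,B]
After op 7 (rotate(-2)): offset=6, physical=[A,H,G,D,E,p,C,B,I], logical=[C,B,I,A,H,G,D,E,p]
After op 8 (swap(3, 8)): offset=6, physical=[p,H,G,D,E,A,C,B,I], logical=[C,B,I,p,H,G,D,E,A]
After op 9 (swap(7, 8)): offset=6, physical=[p,H,G,D,A,E,C,B,I], logical=[C,B,I,p,H,G,D,A,E]
After op 10 (rotate(-1)): offset=5, physical=[p,H,G,D,A,E,C,B,I], logical=[E,C,B,I,p,H,G,D,A]

Answer: 5 E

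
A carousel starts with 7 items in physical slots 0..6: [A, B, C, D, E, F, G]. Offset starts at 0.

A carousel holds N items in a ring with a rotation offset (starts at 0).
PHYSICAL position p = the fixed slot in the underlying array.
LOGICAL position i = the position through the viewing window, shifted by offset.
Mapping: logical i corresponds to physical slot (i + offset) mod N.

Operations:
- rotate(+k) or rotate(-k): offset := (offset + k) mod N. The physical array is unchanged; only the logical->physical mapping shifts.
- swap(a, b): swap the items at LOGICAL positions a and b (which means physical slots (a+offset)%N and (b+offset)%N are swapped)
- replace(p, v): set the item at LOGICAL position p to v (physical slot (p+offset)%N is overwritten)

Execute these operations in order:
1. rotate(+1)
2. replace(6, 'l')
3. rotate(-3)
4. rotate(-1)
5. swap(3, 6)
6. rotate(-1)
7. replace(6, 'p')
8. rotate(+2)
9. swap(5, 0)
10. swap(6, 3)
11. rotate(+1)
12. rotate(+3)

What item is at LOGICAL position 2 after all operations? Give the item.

After op 1 (rotate(+1)): offset=1, physical=[A,B,C,D,E,F,G], logical=[B,C,D,E,F,G,A]
After op 2 (replace(6, 'l')): offset=1, physical=[l,B,C,D,E,F,G], logical=[B,C,D,E,F,G,l]
After op 3 (rotate(-3)): offset=5, physical=[l,B,C,D,E,F,G], logical=[F,G,l,B,C,D,E]
After op 4 (rotate(-1)): offset=4, physical=[l,B,C,D,E,F,G], logical=[E,F,G,l,B,C,D]
After op 5 (swap(3, 6)): offset=4, physical=[D,B,C,l,E,F,G], logical=[E,F,G,D,B,C,l]
After op 6 (rotate(-1)): offset=3, physical=[D,B,C,l,E,F,G], logical=[l,E,F,G,D,B,C]
After op 7 (replace(6, 'p')): offset=3, physical=[D,B,p,l,E,F,G], logical=[l,E,F,G,D,B,p]
After op 8 (rotate(+2)): offset=5, physical=[D,B,p,l,E,F,G], logical=[F,G,D,B,p,l,E]
After op 9 (swap(5, 0)): offset=5, physical=[D,B,p,F,E,l,G], logical=[l,G,D,B,p,F,E]
After op 10 (swap(6, 3)): offset=5, physical=[D,E,p,F,B,l,G], logical=[l,G,D,E,p,F,B]
After op 11 (rotate(+1)): offset=6, physical=[D,E,p,F,B,l,G], logical=[G,D,E,p,F,B,l]
After op 12 (rotate(+3)): offset=2, physical=[D,E,p,F,B,l,G], logical=[p,F,B,l,G,D,E]

Answer: B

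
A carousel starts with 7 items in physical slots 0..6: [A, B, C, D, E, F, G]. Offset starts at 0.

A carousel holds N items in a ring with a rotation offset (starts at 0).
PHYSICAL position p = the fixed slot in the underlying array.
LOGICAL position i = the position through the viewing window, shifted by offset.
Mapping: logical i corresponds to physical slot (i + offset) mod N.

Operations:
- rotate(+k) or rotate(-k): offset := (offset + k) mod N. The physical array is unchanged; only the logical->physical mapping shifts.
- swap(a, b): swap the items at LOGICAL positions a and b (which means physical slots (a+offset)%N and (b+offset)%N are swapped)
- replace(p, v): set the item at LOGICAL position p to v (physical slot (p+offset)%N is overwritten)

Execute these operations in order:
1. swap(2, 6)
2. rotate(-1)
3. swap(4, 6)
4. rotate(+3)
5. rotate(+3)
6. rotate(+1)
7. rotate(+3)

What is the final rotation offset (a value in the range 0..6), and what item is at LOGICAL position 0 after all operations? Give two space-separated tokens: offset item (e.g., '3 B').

Answer: 2 G

Derivation:
After op 1 (swap(2, 6)): offset=0, physical=[A,B,G,D,E,F,C], logical=[A,B,G,D,E,F,C]
After op 2 (rotate(-1)): offset=6, physical=[A,B,G,D,E,F,C], logical=[C,A,B,G,D,E,F]
After op 3 (swap(4, 6)): offset=6, physical=[A,B,G,F,E,D,C], logical=[C,A,B,G,F,E,D]
After op 4 (rotate(+3)): offset=2, physical=[A,B,G,F,E,D,C], logical=[G,F,E,D,C,A,B]
After op 5 (rotate(+3)): offset=5, physical=[A,B,G,F,E,D,C], logical=[D,C,A,B,G,F,E]
After op 6 (rotate(+1)): offset=6, physical=[A,B,G,F,E,D,C], logical=[C,A,B,G,F,E,D]
After op 7 (rotate(+3)): offset=2, physical=[A,B,G,F,E,D,C], logical=[G,F,E,D,C,A,B]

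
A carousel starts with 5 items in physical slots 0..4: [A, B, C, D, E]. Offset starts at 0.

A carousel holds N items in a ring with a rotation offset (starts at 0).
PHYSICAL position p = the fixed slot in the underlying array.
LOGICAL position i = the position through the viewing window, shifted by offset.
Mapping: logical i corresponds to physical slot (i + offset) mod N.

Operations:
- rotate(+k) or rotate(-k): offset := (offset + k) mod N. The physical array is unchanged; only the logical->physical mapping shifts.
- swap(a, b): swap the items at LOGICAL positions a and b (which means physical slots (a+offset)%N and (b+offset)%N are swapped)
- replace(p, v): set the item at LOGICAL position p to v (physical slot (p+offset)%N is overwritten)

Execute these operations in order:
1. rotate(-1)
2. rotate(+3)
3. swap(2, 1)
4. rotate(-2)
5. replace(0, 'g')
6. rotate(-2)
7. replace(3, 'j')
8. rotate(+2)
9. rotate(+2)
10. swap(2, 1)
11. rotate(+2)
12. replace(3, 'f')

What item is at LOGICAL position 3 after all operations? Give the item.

After op 1 (rotate(-1)): offset=4, physical=[A,B,C,D,E], logical=[E,A,B,C,D]
After op 2 (rotate(+3)): offset=2, physical=[A,B,C,D,E], logical=[C,D,E,A,B]
After op 3 (swap(2, 1)): offset=2, physical=[A,B,C,E,D], logical=[C,E,D,A,B]
After op 4 (rotate(-2)): offset=0, physical=[A,B,C,E,D], logical=[A,B,C,E,D]
After op 5 (replace(0, 'g')): offset=0, physical=[g,B,C,E,D], logical=[g,B,C,E,D]
After op 6 (rotate(-2)): offset=3, physical=[g,B,C,E,D], logical=[E,D,g,B,C]
After op 7 (replace(3, 'j')): offset=3, physical=[g,j,C,E,D], logical=[E,D,g,j,C]
After op 8 (rotate(+2)): offset=0, physical=[g,j,C,E,D], logical=[g,j,C,E,D]
After op 9 (rotate(+2)): offset=2, physical=[g,j,C,E,D], logical=[C,E,D,g,j]
After op 10 (swap(2, 1)): offset=2, physical=[g,j,C,D,E], logical=[C,D,E,g,j]
After op 11 (rotate(+2)): offset=4, physical=[g,j,C,D,E], logical=[E,g,j,C,D]
After op 12 (replace(3, 'f')): offset=4, physical=[g,j,f,D,E], logical=[E,g,j,f,D]

Answer: f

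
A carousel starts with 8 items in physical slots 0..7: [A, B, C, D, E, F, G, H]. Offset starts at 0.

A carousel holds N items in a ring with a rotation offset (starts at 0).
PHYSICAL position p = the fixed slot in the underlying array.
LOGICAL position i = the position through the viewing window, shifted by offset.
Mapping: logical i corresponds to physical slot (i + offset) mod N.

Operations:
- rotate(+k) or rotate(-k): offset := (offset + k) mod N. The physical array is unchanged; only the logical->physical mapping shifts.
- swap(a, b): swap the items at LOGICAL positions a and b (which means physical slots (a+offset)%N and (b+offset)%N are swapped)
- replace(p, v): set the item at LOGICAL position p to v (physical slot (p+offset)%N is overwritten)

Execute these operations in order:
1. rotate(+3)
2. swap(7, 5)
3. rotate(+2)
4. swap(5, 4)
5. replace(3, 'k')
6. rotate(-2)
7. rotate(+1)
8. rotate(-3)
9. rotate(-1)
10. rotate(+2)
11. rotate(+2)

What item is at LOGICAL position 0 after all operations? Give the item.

After op 1 (rotate(+3)): offset=3, physical=[A,B,C,D,E,F,G,H], logical=[D,E,F,G,H,A,B,C]
After op 2 (swap(7, 5)): offset=3, physical=[C,B,A,D,E,F,G,H], logical=[D,E,F,G,H,C,B,A]
After op 3 (rotate(+2)): offset=5, physical=[C,B,A,D,E,F,G,H], logical=[F,G,H,C,B,A,D,E]
After op 4 (swap(5, 4)): offset=5, physical=[C,A,B,D,E,F,G,H], logical=[F,G,H,C,A,B,D,E]
After op 5 (replace(3, 'k')): offset=5, physical=[k,A,B,D,E,F,G,H], logical=[F,G,H,k,A,B,D,E]
After op 6 (rotate(-2)): offset=3, physical=[k,A,B,D,E,F,G,H], logical=[D,E,F,G,H,k,A,B]
After op 7 (rotate(+1)): offset=4, physical=[k,A,B,D,E,F,G,H], logical=[E,F,G,H,k,A,B,D]
After op 8 (rotate(-3)): offset=1, physical=[k,A,B,D,E,F,G,H], logical=[A,B,D,E,F,G,H,k]
After op 9 (rotate(-1)): offset=0, physical=[k,A,B,D,E,F,G,H], logical=[k,A,B,D,E,F,G,H]
After op 10 (rotate(+2)): offset=2, physical=[k,A,B,D,E,F,G,H], logical=[B,D,E,F,G,H,k,A]
After op 11 (rotate(+2)): offset=4, physical=[k,A,B,D,E,F,G,H], logical=[E,F,G,H,k,A,B,D]

Answer: E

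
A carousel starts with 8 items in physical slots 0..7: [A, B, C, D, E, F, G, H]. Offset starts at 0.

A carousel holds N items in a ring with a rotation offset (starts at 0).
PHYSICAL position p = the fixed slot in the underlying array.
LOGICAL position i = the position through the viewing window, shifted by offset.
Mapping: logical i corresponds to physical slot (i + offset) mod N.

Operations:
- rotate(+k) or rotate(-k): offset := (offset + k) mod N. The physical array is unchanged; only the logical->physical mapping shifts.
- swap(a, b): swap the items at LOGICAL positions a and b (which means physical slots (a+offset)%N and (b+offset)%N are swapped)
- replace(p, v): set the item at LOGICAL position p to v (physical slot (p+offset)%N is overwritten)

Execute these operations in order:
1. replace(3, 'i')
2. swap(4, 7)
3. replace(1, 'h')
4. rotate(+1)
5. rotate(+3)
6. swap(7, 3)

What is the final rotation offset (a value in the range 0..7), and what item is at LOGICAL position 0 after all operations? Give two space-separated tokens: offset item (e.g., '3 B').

Answer: 4 H

Derivation:
After op 1 (replace(3, 'i')): offset=0, physical=[A,B,C,i,E,F,G,H], logical=[A,B,C,i,E,F,G,H]
After op 2 (swap(4, 7)): offset=0, physical=[A,B,C,i,H,F,G,E], logical=[A,B,C,i,H,F,G,E]
After op 3 (replace(1, 'h')): offset=0, physical=[A,h,C,i,H,F,G,E], logical=[A,h,C,i,H,F,G,E]
After op 4 (rotate(+1)): offset=1, physical=[A,h,C,i,H,F,G,E], logical=[h,C,i,H,F,G,E,A]
After op 5 (rotate(+3)): offset=4, physical=[A,h,C,i,H,F,G,E], logical=[H,F,G,E,A,h,C,i]
After op 6 (swap(7, 3)): offset=4, physical=[A,h,C,E,H,F,G,i], logical=[H,F,G,i,A,h,C,E]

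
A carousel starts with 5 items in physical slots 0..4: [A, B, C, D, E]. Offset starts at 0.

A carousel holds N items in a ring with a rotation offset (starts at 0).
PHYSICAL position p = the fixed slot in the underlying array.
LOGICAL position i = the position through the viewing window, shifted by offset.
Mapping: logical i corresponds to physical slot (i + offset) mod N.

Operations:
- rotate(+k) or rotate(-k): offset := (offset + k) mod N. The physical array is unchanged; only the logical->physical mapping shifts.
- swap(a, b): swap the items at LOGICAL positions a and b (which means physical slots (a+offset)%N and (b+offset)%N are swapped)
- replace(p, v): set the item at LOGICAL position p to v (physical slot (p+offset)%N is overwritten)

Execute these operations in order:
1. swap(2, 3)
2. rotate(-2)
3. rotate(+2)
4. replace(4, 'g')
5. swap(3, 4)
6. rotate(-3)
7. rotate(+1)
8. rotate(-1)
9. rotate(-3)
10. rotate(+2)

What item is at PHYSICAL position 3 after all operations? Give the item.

After op 1 (swap(2, 3)): offset=0, physical=[A,B,D,C,E], logical=[A,B,D,C,E]
After op 2 (rotate(-2)): offset=3, physical=[A,B,D,C,E], logical=[C,E,A,B,D]
After op 3 (rotate(+2)): offset=0, physical=[A,B,D,C,E], logical=[A,B,D,C,E]
After op 4 (replace(4, 'g')): offset=0, physical=[A,B,D,C,g], logical=[A,B,D,C,g]
After op 5 (swap(3, 4)): offset=0, physical=[A,B,D,g,C], logical=[A,B,D,g,C]
After op 6 (rotate(-3)): offset=2, physical=[A,B,D,g,C], logical=[D,g,C,A,B]
After op 7 (rotate(+1)): offset=3, physical=[A,B,D,g,C], logical=[g,C,A,B,D]
After op 8 (rotate(-1)): offset=2, physical=[A,B,D,g,C], logical=[D,g,C,A,B]
After op 9 (rotate(-3)): offset=4, physical=[A,B,D,g,C], logical=[C,A,B,D,g]
After op 10 (rotate(+2)): offset=1, physical=[A,B,D,g,C], logical=[B,D,g,C,A]

Answer: g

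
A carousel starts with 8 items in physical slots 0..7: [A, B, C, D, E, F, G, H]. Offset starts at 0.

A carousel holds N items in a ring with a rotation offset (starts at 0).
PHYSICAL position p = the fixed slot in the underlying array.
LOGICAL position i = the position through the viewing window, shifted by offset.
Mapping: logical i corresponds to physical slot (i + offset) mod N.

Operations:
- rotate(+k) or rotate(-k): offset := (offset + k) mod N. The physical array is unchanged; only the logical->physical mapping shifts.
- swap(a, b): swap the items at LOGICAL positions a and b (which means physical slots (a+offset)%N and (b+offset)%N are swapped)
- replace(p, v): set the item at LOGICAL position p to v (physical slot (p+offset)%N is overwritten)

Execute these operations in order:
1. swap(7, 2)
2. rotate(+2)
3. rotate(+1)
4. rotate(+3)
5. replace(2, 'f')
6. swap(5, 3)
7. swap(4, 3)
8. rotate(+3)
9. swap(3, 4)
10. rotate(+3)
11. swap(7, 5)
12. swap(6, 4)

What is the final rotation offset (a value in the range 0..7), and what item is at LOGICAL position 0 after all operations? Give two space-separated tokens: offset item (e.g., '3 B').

Answer: 4 F

Derivation:
After op 1 (swap(7, 2)): offset=0, physical=[A,B,H,D,E,F,G,C], logical=[A,B,H,D,E,F,G,C]
After op 2 (rotate(+2)): offset=2, physical=[A,B,H,D,E,F,G,C], logical=[H,D,E,F,G,C,A,B]
After op 3 (rotate(+1)): offset=3, physical=[A,B,H,D,E,F,G,C], logical=[D,E,F,G,C,A,B,H]
After op 4 (rotate(+3)): offset=6, physical=[A,B,H,D,E,F,G,C], logical=[G,C,A,B,H,D,E,F]
After op 5 (replace(2, 'f')): offset=6, physical=[f,B,H,D,E,F,G,C], logical=[G,C,f,B,H,D,E,F]
After op 6 (swap(5, 3)): offset=6, physical=[f,D,H,B,E,F,G,C], logical=[G,C,f,D,H,B,E,F]
After op 7 (swap(4, 3)): offset=6, physical=[f,H,D,B,E,F,G,C], logical=[G,C,f,H,D,B,E,F]
After op 8 (rotate(+3)): offset=1, physical=[f,H,D,B,E,F,G,C], logical=[H,D,B,E,F,G,C,f]
After op 9 (swap(3, 4)): offset=1, physical=[f,H,D,B,F,E,G,C], logical=[H,D,B,F,E,G,C,f]
After op 10 (rotate(+3)): offset=4, physical=[f,H,D,B,F,E,G,C], logical=[F,E,G,C,f,H,D,B]
After op 11 (swap(7, 5)): offset=4, physical=[f,B,D,H,F,E,G,C], logical=[F,E,G,C,f,B,D,H]
After op 12 (swap(6, 4)): offset=4, physical=[D,B,f,H,F,E,G,C], logical=[F,E,G,C,D,B,f,H]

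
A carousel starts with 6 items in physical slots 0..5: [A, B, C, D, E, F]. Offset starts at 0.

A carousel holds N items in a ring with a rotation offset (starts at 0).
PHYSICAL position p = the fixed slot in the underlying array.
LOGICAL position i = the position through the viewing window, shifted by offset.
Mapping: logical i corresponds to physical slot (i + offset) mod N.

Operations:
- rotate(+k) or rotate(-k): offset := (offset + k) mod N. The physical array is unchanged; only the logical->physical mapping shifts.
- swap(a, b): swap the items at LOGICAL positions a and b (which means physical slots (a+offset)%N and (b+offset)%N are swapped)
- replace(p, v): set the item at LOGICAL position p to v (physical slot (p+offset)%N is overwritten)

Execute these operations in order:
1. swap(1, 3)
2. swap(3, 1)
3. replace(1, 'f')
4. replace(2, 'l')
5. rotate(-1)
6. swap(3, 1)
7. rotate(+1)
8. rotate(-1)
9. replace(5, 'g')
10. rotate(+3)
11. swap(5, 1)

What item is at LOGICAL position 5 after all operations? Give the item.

Answer: D

Derivation:
After op 1 (swap(1, 3)): offset=0, physical=[A,D,C,B,E,F], logical=[A,D,C,B,E,F]
After op 2 (swap(3, 1)): offset=0, physical=[A,B,C,D,E,F], logical=[A,B,C,D,E,F]
After op 3 (replace(1, 'f')): offset=0, physical=[A,f,C,D,E,F], logical=[A,f,C,D,E,F]
After op 4 (replace(2, 'l')): offset=0, physical=[A,f,l,D,E,F], logical=[A,f,l,D,E,F]
After op 5 (rotate(-1)): offset=5, physical=[A,f,l,D,E,F], logical=[F,A,f,l,D,E]
After op 6 (swap(3, 1)): offset=5, physical=[l,f,A,D,E,F], logical=[F,l,f,A,D,E]
After op 7 (rotate(+1)): offset=0, physical=[l,f,A,D,E,F], logical=[l,f,A,D,E,F]
After op 8 (rotate(-1)): offset=5, physical=[l,f,A,D,E,F], logical=[F,l,f,A,D,E]
After op 9 (replace(5, 'g')): offset=5, physical=[l,f,A,D,g,F], logical=[F,l,f,A,D,g]
After op 10 (rotate(+3)): offset=2, physical=[l,f,A,D,g,F], logical=[A,D,g,F,l,f]
After op 11 (swap(5, 1)): offset=2, physical=[l,D,A,f,g,F], logical=[A,f,g,F,l,D]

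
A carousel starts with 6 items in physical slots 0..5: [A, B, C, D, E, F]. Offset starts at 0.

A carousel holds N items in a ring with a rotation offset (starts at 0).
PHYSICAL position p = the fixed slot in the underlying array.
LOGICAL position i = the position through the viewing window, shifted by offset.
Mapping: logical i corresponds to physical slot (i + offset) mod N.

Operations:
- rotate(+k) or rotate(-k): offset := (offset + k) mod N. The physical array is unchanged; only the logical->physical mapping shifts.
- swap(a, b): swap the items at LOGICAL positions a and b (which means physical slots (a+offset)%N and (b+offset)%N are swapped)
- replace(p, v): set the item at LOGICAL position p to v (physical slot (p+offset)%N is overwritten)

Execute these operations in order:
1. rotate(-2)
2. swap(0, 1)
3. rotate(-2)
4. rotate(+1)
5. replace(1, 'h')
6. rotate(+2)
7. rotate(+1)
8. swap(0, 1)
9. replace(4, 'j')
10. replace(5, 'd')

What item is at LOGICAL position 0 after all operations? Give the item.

Answer: B

Derivation:
After op 1 (rotate(-2)): offset=4, physical=[A,B,C,D,E,F], logical=[E,F,A,B,C,D]
After op 2 (swap(0, 1)): offset=4, physical=[A,B,C,D,F,E], logical=[F,E,A,B,C,D]
After op 3 (rotate(-2)): offset=2, physical=[A,B,C,D,F,E], logical=[C,D,F,E,A,B]
After op 4 (rotate(+1)): offset=3, physical=[A,B,C,D,F,E], logical=[D,F,E,A,B,C]
After op 5 (replace(1, 'h')): offset=3, physical=[A,B,C,D,h,E], logical=[D,h,E,A,B,C]
After op 6 (rotate(+2)): offset=5, physical=[A,B,C,D,h,E], logical=[E,A,B,C,D,h]
After op 7 (rotate(+1)): offset=0, physical=[A,B,C,D,h,E], logical=[A,B,C,D,h,E]
After op 8 (swap(0, 1)): offset=0, physical=[B,A,C,D,h,E], logical=[B,A,C,D,h,E]
After op 9 (replace(4, 'j')): offset=0, physical=[B,A,C,D,j,E], logical=[B,A,C,D,j,E]
After op 10 (replace(5, 'd')): offset=0, physical=[B,A,C,D,j,d], logical=[B,A,C,D,j,d]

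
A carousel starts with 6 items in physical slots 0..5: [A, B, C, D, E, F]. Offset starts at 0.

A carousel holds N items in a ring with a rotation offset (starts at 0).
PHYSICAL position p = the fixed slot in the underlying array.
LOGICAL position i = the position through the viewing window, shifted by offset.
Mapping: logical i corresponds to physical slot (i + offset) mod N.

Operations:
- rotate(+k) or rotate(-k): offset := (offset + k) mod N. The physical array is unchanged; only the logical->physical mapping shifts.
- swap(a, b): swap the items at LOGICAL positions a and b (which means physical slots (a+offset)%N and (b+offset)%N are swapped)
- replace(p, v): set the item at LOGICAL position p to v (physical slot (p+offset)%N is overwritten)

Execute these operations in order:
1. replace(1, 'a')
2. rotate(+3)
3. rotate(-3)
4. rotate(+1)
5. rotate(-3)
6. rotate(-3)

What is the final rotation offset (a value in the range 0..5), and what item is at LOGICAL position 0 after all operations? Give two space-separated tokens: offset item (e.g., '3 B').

After op 1 (replace(1, 'a')): offset=0, physical=[A,a,C,D,E,F], logical=[A,a,C,D,E,F]
After op 2 (rotate(+3)): offset=3, physical=[A,a,C,D,E,F], logical=[D,E,F,A,a,C]
After op 3 (rotate(-3)): offset=0, physical=[A,a,C,D,E,F], logical=[A,a,C,D,E,F]
After op 4 (rotate(+1)): offset=1, physical=[A,a,C,D,E,F], logical=[a,C,D,E,F,A]
After op 5 (rotate(-3)): offset=4, physical=[A,a,C,D,E,F], logical=[E,F,A,a,C,D]
After op 6 (rotate(-3)): offset=1, physical=[A,a,C,D,E,F], logical=[a,C,D,E,F,A]

Answer: 1 a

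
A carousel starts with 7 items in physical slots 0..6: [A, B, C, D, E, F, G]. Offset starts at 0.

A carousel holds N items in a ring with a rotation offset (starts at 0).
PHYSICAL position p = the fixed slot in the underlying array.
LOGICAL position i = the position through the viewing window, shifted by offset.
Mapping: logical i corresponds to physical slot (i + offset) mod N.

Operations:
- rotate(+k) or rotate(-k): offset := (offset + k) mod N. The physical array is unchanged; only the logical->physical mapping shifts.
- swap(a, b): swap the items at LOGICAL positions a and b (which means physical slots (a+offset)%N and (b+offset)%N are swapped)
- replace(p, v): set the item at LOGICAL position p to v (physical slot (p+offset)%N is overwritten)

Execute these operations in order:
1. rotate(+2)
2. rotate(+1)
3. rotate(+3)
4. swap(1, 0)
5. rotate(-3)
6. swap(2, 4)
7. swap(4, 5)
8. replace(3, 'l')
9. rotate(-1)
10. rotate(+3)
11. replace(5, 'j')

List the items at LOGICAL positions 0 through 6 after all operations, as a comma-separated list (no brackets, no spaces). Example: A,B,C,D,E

Answer: G,l,B,F,C,j,E

Derivation:
After op 1 (rotate(+2)): offset=2, physical=[A,B,C,D,E,F,G], logical=[C,D,E,F,G,A,B]
After op 2 (rotate(+1)): offset=3, physical=[A,B,C,D,E,F,G], logical=[D,E,F,G,A,B,C]
After op 3 (rotate(+3)): offset=6, physical=[A,B,C,D,E,F,G], logical=[G,A,B,C,D,E,F]
After op 4 (swap(1, 0)): offset=6, physical=[G,B,C,D,E,F,A], logical=[A,G,B,C,D,E,F]
After op 5 (rotate(-3)): offset=3, physical=[G,B,C,D,E,F,A], logical=[D,E,F,A,G,B,C]
After op 6 (swap(2, 4)): offset=3, physical=[F,B,C,D,E,G,A], logical=[D,E,G,A,F,B,C]
After op 7 (swap(4, 5)): offset=3, physical=[B,F,C,D,E,G,A], logical=[D,E,G,A,B,F,C]
After op 8 (replace(3, 'l')): offset=3, physical=[B,F,C,D,E,G,l], logical=[D,E,G,l,B,F,C]
After op 9 (rotate(-1)): offset=2, physical=[B,F,C,D,E,G,l], logical=[C,D,E,G,l,B,F]
After op 10 (rotate(+3)): offset=5, physical=[B,F,C,D,E,G,l], logical=[G,l,B,F,C,D,E]
After op 11 (replace(5, 'j')): offset=5, physical=[B,F,C,j,E,G,l], logical=[G,l,B,F,C,j,E]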